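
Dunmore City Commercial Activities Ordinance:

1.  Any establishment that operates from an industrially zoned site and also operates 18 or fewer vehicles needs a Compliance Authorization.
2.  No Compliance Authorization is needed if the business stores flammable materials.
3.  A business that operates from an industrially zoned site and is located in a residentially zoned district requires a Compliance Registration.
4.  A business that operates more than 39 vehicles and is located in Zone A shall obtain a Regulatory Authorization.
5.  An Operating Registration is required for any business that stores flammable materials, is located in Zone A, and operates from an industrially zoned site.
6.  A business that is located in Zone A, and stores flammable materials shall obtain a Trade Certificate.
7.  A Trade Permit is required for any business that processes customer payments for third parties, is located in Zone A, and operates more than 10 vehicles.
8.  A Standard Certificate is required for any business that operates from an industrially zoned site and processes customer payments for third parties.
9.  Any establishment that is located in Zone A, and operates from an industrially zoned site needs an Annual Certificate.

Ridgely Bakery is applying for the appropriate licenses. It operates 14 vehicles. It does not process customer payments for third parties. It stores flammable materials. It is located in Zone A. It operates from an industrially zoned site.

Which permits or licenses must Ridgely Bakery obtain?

Annual Certificate, Operating Registration, Trade Certificate

1. operates from an industrially zoned site; vehicles 14 ≤ 18 → Compliance Authorization required.
2. stores flammable materials → exempt from Compliance Authorization.
3. operates from an industrially zoned site; is located in Zone A (not: is located in a residentially zoned district) → Compliance Registration not required.
4. vehicles 14 ≤ 39; is located in Zone A → Regulatory Authorization not required.
5. stores flammable materials; is located in Zone A; operates from an industrially zoned site → Operating Registration required.
6. is located in Zone A; stores flammable materials → Trade Certificate required.
7. does not process customer payments for third parties; is located in Zone A; vehicles 14 > 10 → Trade Permit not required.
8. operates from an industrially zoned site; does not process customer payments for third parties → Standard Certificate not required.
9. is located in Zone A; operates from an industrially zoned site → Annual Certificate required.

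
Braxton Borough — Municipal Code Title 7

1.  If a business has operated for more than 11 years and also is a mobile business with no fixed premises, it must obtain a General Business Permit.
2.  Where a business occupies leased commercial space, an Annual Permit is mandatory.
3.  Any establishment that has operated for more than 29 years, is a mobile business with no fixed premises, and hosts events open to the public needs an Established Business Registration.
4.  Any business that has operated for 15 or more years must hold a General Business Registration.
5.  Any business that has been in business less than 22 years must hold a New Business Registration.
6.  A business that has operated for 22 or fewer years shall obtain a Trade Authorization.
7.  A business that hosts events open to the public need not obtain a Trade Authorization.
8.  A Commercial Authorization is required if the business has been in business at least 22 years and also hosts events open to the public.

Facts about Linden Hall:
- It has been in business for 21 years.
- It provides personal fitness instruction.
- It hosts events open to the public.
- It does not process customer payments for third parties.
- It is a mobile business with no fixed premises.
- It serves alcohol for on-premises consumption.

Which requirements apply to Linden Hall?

1. years in business 21 > 11; is a mobile business with no fixed premises → General Business Permit required.
2. is a mobile business with no fixed premises (not: occupies leased commercial space) → Annual Permit not required.
3. years in business 21 ≤ 29; is a mobile business with no fixed premises; hosts events open to the public → Established Business Registration not required.
4. years in business 21 ≥ 15 → General Business Registration required.
5. years in business 21 < 22 → New Business Registration required.
6. years in business 21 ≤ 22 → Trade Authorization required.
7. hosts events open to the public → exempt from Trade Authorization.
8. years in business 21 < 22; hosts events open to the public → Commercial Authorization not required.

General Business Permit, General Business Registration, New Business Registration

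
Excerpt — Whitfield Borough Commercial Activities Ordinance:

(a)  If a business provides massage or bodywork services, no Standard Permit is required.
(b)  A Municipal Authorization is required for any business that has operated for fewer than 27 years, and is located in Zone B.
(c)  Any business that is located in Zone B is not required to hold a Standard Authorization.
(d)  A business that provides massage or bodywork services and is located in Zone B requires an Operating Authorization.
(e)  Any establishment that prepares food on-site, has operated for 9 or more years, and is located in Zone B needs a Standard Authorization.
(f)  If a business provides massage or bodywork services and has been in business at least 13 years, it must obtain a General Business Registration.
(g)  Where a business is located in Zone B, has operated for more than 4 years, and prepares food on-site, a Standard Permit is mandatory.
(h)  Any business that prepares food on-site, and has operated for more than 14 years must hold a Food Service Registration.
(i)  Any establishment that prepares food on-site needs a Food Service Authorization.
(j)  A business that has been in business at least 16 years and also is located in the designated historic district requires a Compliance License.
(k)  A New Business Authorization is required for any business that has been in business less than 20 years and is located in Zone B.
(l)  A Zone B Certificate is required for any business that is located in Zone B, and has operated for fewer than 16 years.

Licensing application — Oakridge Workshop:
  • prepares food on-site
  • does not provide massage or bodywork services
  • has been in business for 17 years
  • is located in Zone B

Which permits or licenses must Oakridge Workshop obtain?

Food Service Authorization, Food Service Registration, Municipal Authorization, New Business Authorization, Standard Permit

(a) does not provide massage or bodywork services → Standard Permit exemption does not apply.
(b) years in business 17 < 27; is located in Zone B → Municipal Authorization required.
(c) is located in Zone B → exempt from Standard Authorization.
(d) does not provide massage or bodywork services; is located in Zone B → Operating Authorization not required.
(e) prepares food on-site; years in business 17 ≥ 9; is located in Zone B → Standard Authorization required.
(f) does not provide massage or bodywork services; years in business 17 ≥ 13 → General Business Registration not required.
(g) is located in Zone B; years in business 17 > 4; prepares food on-site → Standard Permit required.
(h) prepares food on-site; years in business 17 > 14 → Food Service Registration required.
(i) prepares food on-site → Food Service Authorization required.
(j) years in business 17 ≥ 16; is located in Zone B (not: is located in the designated historic district) → Compliance License not required.
(k) years in business 17 < 20; is located in Zone B → New Business Authorization required.
(l) is located in Zone B; years in business 17 ≥ 16 → Zone B Certificate not required.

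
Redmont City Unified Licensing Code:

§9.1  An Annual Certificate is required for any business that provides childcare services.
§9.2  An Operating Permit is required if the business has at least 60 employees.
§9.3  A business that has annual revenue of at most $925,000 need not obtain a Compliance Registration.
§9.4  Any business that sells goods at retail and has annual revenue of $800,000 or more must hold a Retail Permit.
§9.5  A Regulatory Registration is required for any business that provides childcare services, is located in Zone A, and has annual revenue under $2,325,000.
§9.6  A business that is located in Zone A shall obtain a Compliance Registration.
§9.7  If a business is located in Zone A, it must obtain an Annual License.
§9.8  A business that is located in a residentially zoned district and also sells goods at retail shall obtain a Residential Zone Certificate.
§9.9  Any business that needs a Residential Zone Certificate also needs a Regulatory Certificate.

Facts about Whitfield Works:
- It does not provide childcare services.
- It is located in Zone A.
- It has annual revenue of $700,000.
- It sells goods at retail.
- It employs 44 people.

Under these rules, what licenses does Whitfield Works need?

§9.1 does not provide childcare services → Annual Certificate not required.
§9.2 employees 44 < 60 → Operating Permit not required.
§9.3 revenue $700,000 ≤ $925,000 → exempt from Compliance Registration.
§9.4 sells goods at retail; revenue $700,000 < $800,000 → Retail Permit not required.
§9.5 does not provide childcare services; is located in Zone A; revenue $700,000 < $2,325,000 → Regulatory Registration not required.
§9.6 is located in Zone A → Compliance Registration required.
§9.7 is located in Zone A → Annual License required.
§9.8 is located in Zone A (not: is located in a residentially zoned district); sells goods at retail → Residential Zone Certificate not required.
§9.9 Residential Zone Certificate is not required → no effect.

Annual License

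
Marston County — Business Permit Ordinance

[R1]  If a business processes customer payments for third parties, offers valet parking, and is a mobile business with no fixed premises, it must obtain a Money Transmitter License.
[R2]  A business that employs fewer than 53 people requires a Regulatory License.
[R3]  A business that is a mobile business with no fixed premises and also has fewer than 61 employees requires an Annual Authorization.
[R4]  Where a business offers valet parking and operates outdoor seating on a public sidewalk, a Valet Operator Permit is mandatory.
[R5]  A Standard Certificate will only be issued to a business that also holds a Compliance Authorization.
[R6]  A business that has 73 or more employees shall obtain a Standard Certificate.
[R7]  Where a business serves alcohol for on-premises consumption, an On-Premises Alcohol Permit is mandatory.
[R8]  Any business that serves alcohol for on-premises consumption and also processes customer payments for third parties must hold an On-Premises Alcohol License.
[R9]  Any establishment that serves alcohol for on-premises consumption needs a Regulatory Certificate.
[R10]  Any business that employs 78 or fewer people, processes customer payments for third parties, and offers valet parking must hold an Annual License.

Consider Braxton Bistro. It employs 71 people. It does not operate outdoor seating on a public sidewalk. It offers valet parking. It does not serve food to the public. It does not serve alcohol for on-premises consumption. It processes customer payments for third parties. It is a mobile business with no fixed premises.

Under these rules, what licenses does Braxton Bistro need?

Annual License, Money Transmitter License

[R1] processes customer payments for third parties; offers valet parking; is a mobile business with no fixed premises → Money Transmitter License required.
[R2] employees 71 ≥ 53 → Regulatory License not required.
[R3] is a mobile business with no fixed premises; employees 71 ≥ 61 → Annual Authorization not required.
[R4] offers valet parking; does not operate outdoor seating on a public sidewalk → Valet Operator Permit not required.
[R5] Standard Certificate is not required → no effect.
[R6] employees 71 < 73 → Standard Certificate not required.
[R7] does not serve alcohol for on-premises consumption → On-Premises Alcohol Permit not required.
[R8] does not serve alcohol for on-premises consumption; processes customer payments for third parties → On-Premises Alcohol License not required.
[R9] does not serve alcohol for on-premises consumption → Regulatory Certificate not required.
[R10] employees 71 ≤ 78; processes customer payments for third parties; offers valet parking → Annual License required.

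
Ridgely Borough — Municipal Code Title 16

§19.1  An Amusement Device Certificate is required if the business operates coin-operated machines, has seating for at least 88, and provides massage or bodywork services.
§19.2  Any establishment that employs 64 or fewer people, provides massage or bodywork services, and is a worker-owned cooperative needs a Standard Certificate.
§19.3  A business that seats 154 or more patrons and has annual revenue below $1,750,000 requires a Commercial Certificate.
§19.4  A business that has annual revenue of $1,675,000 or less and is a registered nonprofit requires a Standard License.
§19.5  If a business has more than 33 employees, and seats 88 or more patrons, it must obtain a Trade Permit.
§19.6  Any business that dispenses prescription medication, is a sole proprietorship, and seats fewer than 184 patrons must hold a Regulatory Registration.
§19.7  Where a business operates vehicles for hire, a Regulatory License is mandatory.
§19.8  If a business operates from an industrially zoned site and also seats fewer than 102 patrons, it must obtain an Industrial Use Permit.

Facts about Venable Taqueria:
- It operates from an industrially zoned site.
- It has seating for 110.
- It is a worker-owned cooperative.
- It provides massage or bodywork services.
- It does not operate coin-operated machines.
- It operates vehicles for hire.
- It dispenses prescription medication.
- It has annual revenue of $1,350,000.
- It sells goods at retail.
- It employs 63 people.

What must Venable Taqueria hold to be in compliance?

Regulatory License, Standard Certificate, Trade Permit

§19.1 does not operate coin-operated machines; seating 110 ≥ 88; provides massage or bodywork services → Amusement Device Certificate not required.
§19.2 employees 63 ≤ 64; provides massage or bodywork services; is a worker-owned cooperative → Standard Certificate required.
§19.3 seating 110 < 154; revenue $1,350,000 < $1,750,000 → Commercial Certificate not required.
§19.4 revenue $1,350,000 ≤ $1,675,000; is a worker-owned cooperative (not: is a registered nonprofit) → Standard License not required.
§19.5 employees 63 > 33; seating 110 ≥ 88 → Trade Permit required.
§19.6 dispenses prescription medication; is a worker-owned cooperative (not: is a sole proprietorship); seating 110 < 184 → Regulatory Registration not required.
§19.7 operates vehicles for hire → Regulatory License required.
§19.8 operates from an industrially zoned site; seating 110 ≥ 102 → Industrial Use Permit not required.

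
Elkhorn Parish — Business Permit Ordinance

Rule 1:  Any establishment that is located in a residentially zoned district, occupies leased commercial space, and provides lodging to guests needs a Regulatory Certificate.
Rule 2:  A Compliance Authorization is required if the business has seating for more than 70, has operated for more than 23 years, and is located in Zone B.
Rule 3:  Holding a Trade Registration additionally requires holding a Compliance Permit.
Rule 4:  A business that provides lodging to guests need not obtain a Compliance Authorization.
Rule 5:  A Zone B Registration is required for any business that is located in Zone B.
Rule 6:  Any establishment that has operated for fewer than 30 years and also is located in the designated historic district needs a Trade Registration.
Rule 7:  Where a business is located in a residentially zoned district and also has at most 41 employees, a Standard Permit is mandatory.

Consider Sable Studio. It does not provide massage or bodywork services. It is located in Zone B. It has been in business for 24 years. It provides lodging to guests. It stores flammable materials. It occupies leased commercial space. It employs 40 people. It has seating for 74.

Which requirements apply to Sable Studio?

Zone B Registration

Rule 1: is located in Zone B (not: is located in a residentially zoned district); occupies leased commercial space; provides lodging to guests → Regulatory Certificate not required.
Rule 2: seating 74 > 70; years in business 24 > 23; is located in Zone B → Compliance Authorization required.
Rule 3: Trade Registration is not required → no effect.
Rule 4: provides lodging to guests → exempt from Compliance Authorization.
Rule 5: is located in Zone B → Zone B Registration required.
Rule 6: years in business 24 < 30; is located in Zone B (not: is located in the designated historic district) → Trade Registration not required.
Rule 7: is located in Zone B (not: is located in a residentially zoned district); employees 40 ≤ 41 → Standard Permit not required.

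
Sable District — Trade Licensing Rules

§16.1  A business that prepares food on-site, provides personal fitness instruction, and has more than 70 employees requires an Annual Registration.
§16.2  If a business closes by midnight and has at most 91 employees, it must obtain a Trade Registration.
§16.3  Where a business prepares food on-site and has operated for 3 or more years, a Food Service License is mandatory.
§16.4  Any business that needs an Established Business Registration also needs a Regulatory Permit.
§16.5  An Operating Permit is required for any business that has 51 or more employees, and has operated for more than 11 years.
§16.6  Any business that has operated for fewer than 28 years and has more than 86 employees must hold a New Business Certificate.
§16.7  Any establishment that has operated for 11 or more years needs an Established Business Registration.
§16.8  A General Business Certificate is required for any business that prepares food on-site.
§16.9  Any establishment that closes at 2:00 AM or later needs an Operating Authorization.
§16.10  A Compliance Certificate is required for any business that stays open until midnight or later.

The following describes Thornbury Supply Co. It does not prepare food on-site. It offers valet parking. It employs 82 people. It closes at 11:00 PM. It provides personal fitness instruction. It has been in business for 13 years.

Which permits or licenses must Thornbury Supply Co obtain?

§16.1 does not prepare food on-site; provides personal fitness instruction; employees 82 > 70 → Annual Registration not required.
§16.2 closes 11:00 PM, at/before midnight; employees 82 ≤ 91 → Trade Registration required.
§16.3 does not prepare food on-site; years in business 13 ≥ 3 → Food Service License not required.
§16.4 Established Business Registration is required → Regulatory Permit also required.
§16.5 employees 82 ≥ 51; years in business 13 > 11 → Operating Permit required.
§16.6 years in business 13 < 28; employees 82 ≤ 86 → New Business Certificate not required.
§16.7 years in business 13 ≥ 11 → Established Business Registration required.
§16.8 does not prepare food on-site → General Business Certificate not required.
§16.9 closes 11:00 PM, at/before 2:00 AM → Operating Authorization not required.
§16.10 closes 11:00 PM, at/before midnight → Compliance Certificate not required.

Established Business Registration, Operating Permit, Regulatory Permit, Trade Registration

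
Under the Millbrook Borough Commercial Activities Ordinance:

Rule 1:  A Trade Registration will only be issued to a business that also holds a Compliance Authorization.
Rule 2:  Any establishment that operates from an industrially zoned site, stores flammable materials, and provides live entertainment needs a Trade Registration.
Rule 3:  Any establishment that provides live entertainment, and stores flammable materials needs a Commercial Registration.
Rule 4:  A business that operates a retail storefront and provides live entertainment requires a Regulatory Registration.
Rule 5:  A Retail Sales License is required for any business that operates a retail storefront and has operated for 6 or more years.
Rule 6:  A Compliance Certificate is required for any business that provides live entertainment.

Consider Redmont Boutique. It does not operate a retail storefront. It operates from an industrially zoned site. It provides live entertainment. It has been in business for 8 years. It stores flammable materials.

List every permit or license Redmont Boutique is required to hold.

Rule 1: Trade Registration is required → Compliance Authorization also required.
Rule 2: operates from an industrially zoned site; stores flammable materials; provides live entertainment → Trade Registration required.
Rule 3: provides live entertainment; stores flammable materials → Commercial Registration required.
Rule 4: does not operate a retail storefront; provides live entertainment → Regulatory Registration not required.
Rule 5: does not operate a retail storefront; years in business 8 ≥ 6 → Retail Sales License not required.
Rule 6: provides live entertainment → Compliance Certificate required.

Commercial Registration, Compliance Authorization, Compliance Certificate, Trade Registration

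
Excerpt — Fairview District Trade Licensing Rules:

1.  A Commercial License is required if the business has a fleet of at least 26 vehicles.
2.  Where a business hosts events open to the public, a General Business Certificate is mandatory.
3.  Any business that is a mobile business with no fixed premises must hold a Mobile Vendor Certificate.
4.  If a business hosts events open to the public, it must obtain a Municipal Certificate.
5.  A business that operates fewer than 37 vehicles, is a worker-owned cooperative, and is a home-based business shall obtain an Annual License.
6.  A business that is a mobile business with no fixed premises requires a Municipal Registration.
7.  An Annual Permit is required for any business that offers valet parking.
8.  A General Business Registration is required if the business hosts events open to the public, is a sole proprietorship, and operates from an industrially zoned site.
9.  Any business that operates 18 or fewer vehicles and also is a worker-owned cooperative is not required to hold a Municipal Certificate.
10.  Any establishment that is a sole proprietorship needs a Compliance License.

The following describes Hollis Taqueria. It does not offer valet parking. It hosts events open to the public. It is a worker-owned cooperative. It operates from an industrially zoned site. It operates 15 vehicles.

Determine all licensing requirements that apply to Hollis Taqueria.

General Business Certificate

1. vehicles 15 < 26 → Commercial License not required.
2. hosts events open to the public → General Business Certificate required.
3. operates from an industrially zoned site (not: is a mobile business with no fixed premises) → Mobile Vendor Certificate not required.
4. hosts events open to the public → Municipal Certificate required.
5. vehicles 15 < 37; is a worker-owned cooperative; operates from an industrially zoned site (not: is a home-based business) → Annual License not required.
6. operates from an industrially zoned site (not: is a mobile business with no fixed premises) → Municipal Registration not required.
7. does not offer valet parking → Annual Permit not required.
8. hosts events open to the public; is a worker-owned cooperative (not: is a sole proprietorship); operates from an industrially zoned site → General Business Registration not required.
9. vehicles 15 ≤ 18; is a worker-owned cooperative → exempt from Municipal Certificate.
10. is a worker-owned cooperative (not: is a sole proprietorship) → Compliance License not required.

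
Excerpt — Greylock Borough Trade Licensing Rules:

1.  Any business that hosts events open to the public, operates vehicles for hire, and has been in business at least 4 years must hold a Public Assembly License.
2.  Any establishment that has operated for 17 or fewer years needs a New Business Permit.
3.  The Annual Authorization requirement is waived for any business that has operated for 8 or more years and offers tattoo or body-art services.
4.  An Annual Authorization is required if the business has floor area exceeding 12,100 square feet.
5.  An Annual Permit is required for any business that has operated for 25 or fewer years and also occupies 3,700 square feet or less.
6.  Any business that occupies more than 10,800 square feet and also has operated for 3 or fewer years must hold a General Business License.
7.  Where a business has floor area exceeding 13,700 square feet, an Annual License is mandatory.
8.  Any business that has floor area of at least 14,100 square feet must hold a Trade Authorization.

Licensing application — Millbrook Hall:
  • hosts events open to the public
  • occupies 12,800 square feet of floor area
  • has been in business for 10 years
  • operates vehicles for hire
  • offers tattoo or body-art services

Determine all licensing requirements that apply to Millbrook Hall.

New Business Permit, Public Assembly License

1. hosts events open to the public; operates vehicles for hire; years in business 10 ≥ 4 → Public Assembly License required.
2. years in business 10 ≤ 17 → New Business Permit required.
3. years in business 10 ≥ 8; offers tattoo or body-art services → exempt from Annual Authorization.
4. floor area 12,800 square feet > 12,100 square feet → Annual Authorization required.
5. years in business 10 ≤ 25; floor area 12,800 square feet > 3,700 square feet → Annual Permit not required.
6. floor area 12,800 square feet > 10,800 square feet; years in business 10 > 3 → General Business License not required.
7. floor area 12,800 square feet ≤ 13,700 square feet → Annual License not required.
8. floor area 12,800 square feet < 14,100 square feet → Trade Authorization not required.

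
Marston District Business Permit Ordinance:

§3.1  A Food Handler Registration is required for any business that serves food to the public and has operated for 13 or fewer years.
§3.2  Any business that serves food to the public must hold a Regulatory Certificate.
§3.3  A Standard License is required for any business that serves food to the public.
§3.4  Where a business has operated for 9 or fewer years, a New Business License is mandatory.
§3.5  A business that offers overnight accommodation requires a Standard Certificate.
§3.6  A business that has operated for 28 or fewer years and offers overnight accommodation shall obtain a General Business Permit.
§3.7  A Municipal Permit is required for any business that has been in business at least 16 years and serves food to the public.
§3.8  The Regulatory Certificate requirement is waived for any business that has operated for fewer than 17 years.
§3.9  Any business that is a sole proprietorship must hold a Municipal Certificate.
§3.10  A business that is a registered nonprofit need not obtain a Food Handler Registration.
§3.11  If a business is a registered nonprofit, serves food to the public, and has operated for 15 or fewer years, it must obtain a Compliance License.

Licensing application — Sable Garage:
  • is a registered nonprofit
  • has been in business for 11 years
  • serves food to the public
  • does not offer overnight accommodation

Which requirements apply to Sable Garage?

Compliance License, Standard License

§3.1 serves food to the public; years in business 11 ≤ 13 → Food Handler Registration required.
§3.2 serves food to the public → Regulatory Certificate required.
§3.3 serves food to the public → Standard License required.
§3.4 years in business 11 > 9 → New Business License not required.
§3.5 does not offer overnight accommodation → Standard Certificate not required.
§3.6 years in business 11 ≤ 28; does not offer overnight accommodation → General Business Permit not required.
§3.7 years in business 11 < 16; serves food to the public → Municipal Permit not required.
§3.8 years in business 11 < 17 → exempt from Regulatory Certificate.
§3.9 is a registered nonprofit (not: is a sole proprietorship) → Municipal Certificate not required.
§3.10 is a registered nonprofit → exempt from Food Handler Registration.
§3.11 is a registered nonprofit; serves food to the public; years in business 11 ≤ 15 → Compliance License required.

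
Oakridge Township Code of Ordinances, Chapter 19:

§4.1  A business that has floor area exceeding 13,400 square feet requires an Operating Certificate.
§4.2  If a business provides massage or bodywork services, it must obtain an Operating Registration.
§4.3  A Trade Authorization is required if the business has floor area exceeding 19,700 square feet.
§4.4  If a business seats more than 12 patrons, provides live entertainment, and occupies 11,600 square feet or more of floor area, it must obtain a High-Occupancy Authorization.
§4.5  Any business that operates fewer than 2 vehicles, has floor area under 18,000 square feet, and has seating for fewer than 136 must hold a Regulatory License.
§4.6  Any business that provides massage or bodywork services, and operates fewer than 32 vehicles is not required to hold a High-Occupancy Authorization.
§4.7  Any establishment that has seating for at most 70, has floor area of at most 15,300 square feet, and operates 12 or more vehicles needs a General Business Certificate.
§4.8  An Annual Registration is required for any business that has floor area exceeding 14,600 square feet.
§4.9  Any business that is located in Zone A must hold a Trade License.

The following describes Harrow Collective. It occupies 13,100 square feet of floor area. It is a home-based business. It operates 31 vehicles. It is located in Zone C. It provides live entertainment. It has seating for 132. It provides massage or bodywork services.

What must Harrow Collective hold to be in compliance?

Operating Registration

§4.1 floor area 13,100 square feet ≤ 13,400 square feet → Operating Certificate not required.
§4.2 provides massage or bodywork services → Operating Registration required.
§4.3 floor area 13,100 square feet ≤ 19,700 square feet → Trade Authorization not required.
§4.4 seating 132 > 12; provides live entertainment; floor area 13,100 square feet ≥ 11,600 square feet → High-Occupancy Authorization required.
§4.5 vehicles 31 ≥ 2; floor area 13,100 square feet < 18,000 square feet; seating 132 < 136 → Regulatory License not required.
§4.6 provides massage or bodywork services; vehicles 31 < 32 → exempt from High-Occupancy Authorization.
§4.7 seating 132 > 70; floor area 13,100 square feet ≤ 15,300 square feet; vehicles 31 ≥ 12 → General Business Certificate not required.
§4.8 floor area 13,100 square feet ≤ 14,600 square feet → Annual Registration not required.
§4.9 is located in Zone C (not: is located in Zone A) → Trade License not required.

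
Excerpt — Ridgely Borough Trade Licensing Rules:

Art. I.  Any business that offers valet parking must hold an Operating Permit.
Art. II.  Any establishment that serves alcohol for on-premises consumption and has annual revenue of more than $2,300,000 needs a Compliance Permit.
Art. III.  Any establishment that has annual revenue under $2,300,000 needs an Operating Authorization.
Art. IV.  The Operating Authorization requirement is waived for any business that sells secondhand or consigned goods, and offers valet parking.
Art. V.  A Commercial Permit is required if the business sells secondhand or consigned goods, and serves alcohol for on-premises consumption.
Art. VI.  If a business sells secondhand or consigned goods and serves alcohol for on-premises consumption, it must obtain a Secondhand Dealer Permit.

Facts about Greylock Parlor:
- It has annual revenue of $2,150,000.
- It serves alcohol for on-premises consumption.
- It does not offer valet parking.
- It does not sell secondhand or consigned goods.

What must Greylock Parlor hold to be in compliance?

Operating Authorization

Art. I. does not offer valet parking → Operating Permit not required.
Art. II. serves alcohol for on-premises consumption; revenue $2,150,000 ≤ $2,300,000 → Compliance Permit not required.
Art. III. revenue $2,150,000 < $2,300,000 → Operating Authorization required.
Art. IV. does not sell secondhand or consigned goods; does not offer valet parking → Operating Authorization exemption does not apply.
Art. V. does not sell secondhand or consigned goods; serves alcohol for on-premises consumption → Commercial Permit not required.
Art. VI. does not sell secondhand or consigned goods; serves alcohol for on-premises consumption → Secondhand Dealer Permit not required.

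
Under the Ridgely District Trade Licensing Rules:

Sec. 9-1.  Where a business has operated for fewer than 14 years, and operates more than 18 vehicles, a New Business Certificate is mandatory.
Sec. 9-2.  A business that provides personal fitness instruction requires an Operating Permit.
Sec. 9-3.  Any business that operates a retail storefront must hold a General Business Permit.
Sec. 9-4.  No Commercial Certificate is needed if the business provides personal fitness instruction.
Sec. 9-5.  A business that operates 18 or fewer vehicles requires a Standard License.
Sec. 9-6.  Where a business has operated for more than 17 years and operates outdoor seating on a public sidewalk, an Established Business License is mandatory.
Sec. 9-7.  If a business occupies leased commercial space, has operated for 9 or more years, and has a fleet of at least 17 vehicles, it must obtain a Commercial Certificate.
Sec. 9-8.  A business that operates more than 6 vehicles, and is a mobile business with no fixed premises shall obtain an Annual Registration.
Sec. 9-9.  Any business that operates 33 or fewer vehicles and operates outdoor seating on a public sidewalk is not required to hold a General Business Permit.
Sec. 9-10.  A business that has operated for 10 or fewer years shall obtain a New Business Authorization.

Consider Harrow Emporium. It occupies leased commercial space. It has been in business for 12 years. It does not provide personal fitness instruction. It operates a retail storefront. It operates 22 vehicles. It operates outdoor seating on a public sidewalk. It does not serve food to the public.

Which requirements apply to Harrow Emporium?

Sec. 9-1. years in business 12 < 14; vehicles 22 > 18 → New Business Certificate required.
Sec. 9-2. does not provide personal fitness instruction → Operating Permit not required.
Sec. 9-3. operates a retail storefront → General Business Permit required.
Sec. 9-4. does not provide personal fitness instruction → Commercial Certificate exemption does not apply.
Sec. 9-5. vehicles 22 > 18 → Standard License not required.
Sec. 9-6. years in business 12 ≤ 17; operates outdoor seating on a public sidewalk → Established Business License not required.
Sec. 9-7. occupies leased commercial space; years in business 12 ≥ 9; vehicles 22 ≥ 17 → Commercial Certificate required.
Sec. 9-8. vehicles 22 > 6; occupies leased commercial space (not: is a mobile business with no fixed premises) → Annual Registration not required.
Sec. 9-9. vehicles 22 ≤ 33; operates outdoor seating on a public sidewalk → exempt from General Business Permit.
Sec. 9-10. years in business 12 > 10 → New Business Authorization not required.

Commercial Certificate, New Business Certificate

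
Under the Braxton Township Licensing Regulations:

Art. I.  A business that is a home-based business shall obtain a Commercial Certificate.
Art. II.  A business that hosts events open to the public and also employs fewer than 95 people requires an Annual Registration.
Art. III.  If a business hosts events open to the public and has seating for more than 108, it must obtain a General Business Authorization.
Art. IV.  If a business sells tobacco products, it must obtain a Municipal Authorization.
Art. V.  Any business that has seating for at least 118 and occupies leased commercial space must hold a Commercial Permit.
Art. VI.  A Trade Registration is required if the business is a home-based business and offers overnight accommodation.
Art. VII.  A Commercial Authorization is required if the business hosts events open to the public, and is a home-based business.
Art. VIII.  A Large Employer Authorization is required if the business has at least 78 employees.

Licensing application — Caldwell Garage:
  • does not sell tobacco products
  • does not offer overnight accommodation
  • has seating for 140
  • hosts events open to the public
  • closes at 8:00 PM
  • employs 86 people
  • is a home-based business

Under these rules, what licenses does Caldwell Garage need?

Annual Registration, Commercial Authorization, Commercial Certificate, General Business Authorization, Large Employer Authorization

Art. I. is a home-based business → Commercial Certificate required.
Art. II. hosts events open to the public; employees 86 < 95 → Annual Registration required.
Art. III. hosts events open to the public; seating 140 > 108 → General Business Authorization required.
Art. IV. does not sell tobacco products → Municipal Authorization not required.
Art. V. seating 140 ≥ 118; is a home-based business (not: occupies leased commercial space) → Commercial Permit not required.
Art. VI. is a home-based business; does not offer overnight accommodation → Trade Registration not required.
Art. VII. hosts events open to the public; is a home-based business → Commercial Authorization required.
Art. VIII. employees 86 ≥ 78 → Large Employer Authorization required.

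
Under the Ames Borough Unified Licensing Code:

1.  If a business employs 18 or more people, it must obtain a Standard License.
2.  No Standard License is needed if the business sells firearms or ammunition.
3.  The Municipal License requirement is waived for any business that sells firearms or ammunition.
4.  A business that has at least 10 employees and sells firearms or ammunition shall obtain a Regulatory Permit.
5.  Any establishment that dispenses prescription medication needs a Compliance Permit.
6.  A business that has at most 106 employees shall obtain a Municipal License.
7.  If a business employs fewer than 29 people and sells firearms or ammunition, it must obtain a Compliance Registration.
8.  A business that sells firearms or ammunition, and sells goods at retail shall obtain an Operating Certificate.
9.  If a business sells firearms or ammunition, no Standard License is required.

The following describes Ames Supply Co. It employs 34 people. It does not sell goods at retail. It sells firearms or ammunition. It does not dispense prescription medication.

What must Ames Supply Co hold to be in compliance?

1. employees 34 ≥ 18 → Standard License required.
2. sells firearms or ammunition → exempt from Standard License.
3. sells firearms or ammunition → exempt from Municipal License.
4. employees 34 ≥ 10; sells firearms or ammunition → Regulatory Permit required.
5. does not dispense prescription medication → Compliance Permit not required.
6. employees 34 ≤ 106 → Municipal License required.
7. employees 34 ≥ 29; sells firearms or ammunition → Compliance Registration not required.
8. sells firearms or ammunition; does not sell goods at retail → Operating Certificate not required.
9. sells firearms or ammunition → exempt from Standard License.

Regulatory Permit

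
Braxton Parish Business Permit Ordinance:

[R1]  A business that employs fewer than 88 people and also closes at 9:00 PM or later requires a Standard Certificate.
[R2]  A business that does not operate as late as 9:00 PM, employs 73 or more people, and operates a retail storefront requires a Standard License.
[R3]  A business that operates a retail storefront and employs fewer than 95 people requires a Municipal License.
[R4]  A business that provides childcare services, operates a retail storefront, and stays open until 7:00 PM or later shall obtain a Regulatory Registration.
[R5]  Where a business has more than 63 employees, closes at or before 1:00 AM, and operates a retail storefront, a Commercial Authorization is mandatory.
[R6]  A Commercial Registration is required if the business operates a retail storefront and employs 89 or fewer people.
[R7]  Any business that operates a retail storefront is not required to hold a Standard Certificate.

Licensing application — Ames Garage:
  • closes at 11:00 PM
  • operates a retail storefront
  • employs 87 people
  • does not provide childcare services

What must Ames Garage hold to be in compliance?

[R1] employees 87 < 88; closes 11:00 PM, after 9:00 PM → Standard Certificate required.
[R2] closes 11:00 PM, after 9:00 PM; employees 87 ≥ 73; operates a retail storefront → Standard License not required.
[R3] operates a retail storefront; employees 87 < 95 → Municipal License required.
[R4] does not provide childcare services; operates a retail storefront; closes 11:00 PM, after 7:00 PM → Regulatory Registration not required.
[R5] employees 87 > 63; closes 11:00 PM, at/before 1:00 AM; operates a retail storefront → Commercial Authorization required.
[R6] operates a retail storefront; employees 87 ≤ 89 → Commercial Registration required.
[R7] operates a retail storefront → exempt from Standard Certificate.

Commercial Authorization, Commercial Registration, Municipal License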